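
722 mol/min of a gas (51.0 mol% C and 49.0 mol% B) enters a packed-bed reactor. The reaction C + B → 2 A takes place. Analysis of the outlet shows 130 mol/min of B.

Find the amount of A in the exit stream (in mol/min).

For B: n = n₀ − 1ξ → 130 = 353.8 − 1ξ, giving ξ = 223.8 mol/min.
Outlet amounts (n = n₀ + ν ξ):
  C: 368.2 − 1(223.8) = 144.4
  B: 353.8 − 1(223.8) = 130
  A: 0 + 2(223.8) = 447.6

448 mol/min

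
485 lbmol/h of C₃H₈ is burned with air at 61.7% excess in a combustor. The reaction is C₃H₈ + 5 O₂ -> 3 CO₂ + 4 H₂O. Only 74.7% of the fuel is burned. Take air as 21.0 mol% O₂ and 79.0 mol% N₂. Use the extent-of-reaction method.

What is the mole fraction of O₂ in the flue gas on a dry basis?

0.117

Stoichiometric O₂ = 5 × 485 = 2425 lbmol/h; O₂ fed = 2425 × 1.617 = 3921 lbmol/h.
N₂ fed = 3921 × 79/21 = 14750 lbmol/h.
Fuel reacted = 0.747 × 485 → ξ = 362.3 lbmol/h.
Outlet (n = n₀ + ν ξ):
  C₃H₈: 485 − 1(362.3) = 122.7
  O₂: 3921 − 5(362.3) = 2110
  N₂: 14750 (inert)
  CO₂: 0 + 3(362.3) = 1087
  H₂O: 0 + 4(362.3) = 1449
Dry total = 18070 lbmol/h; y_O₂ (dry) = 2110 / 18070 = 0.1168.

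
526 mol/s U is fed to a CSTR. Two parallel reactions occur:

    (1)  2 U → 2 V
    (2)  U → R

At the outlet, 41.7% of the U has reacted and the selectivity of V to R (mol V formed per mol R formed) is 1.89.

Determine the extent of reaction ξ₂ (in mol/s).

Conversion of U: U consumed = 0.417 × 526 = 219.3 mol/s = 2ξ₁ + 1ξ₂.
Selectivity: 2ξ₁ / (1ξ₂) = 1.89 → ξ₁ = 0.945 ξ₂.
Substitute: (2·0.945 + 1) ξ₂ = 219.3 → ξ₂ = 75.9 mol/s, ξ₁ = 71.72 mol/s.
Outlet amounts (n = n₀ + Σ ν·ξ):
  U: 526 − 2(71.72) − 1(75.9) = 306.7
  V: 0 + 2(71.72) = 143.4
  R: 0 + 1(75.9) = 75.9

ξ₂ = 75.9 mol/s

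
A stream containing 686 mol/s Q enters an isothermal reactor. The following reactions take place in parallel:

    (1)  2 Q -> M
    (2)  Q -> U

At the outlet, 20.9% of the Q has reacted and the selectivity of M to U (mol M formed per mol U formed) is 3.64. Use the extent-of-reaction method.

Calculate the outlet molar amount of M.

63 mol/s

Conversion of Q: Q consumed = 0.209 × 686 = 143.4 mol/s = 2ξ₁ + 1ξ₂.
Selectivity: 1ξ₁ / (1ξ₂) = 3.64 → ξ₁ = 3.64 ξ₂.
Substitute: (2·3.64 + 1) ξ₂ = 143.4 → ξ₂ = 17.32 mol/s, ξ₁ = 63.03 mol/s.
Outlet amounts (n = n₀ + Σ ν·ξ):
  Q: 686 − 2(63.03) − 1(17.32) = 542.6
  M: 0 + 1(63.03) = 63.03
  U: 0 + 1(17.32) = 17.32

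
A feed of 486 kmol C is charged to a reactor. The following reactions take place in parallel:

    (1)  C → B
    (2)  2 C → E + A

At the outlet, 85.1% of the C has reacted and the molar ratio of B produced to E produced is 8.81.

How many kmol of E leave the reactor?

38.3 kmol

Conversion of C: C consumed = 0.851 × 486 = 413.6 kmol = 1ξ₁ + 2ξ₂.
Selectivity: 1ξ₁ / (1ξ₂) = 8.81 → ξ₁ = 8.81 ξ₂.
Substitute: (1·8.81 + 2) ξ₂ = 413.6 → ξ₂ = 38.26 kmol, ξ₁ = 337.1 kmol.
Outlet amounts (n = n₀ + Σ ν·ξ):
  C: 486 − 1(337.1) − 2(38.26) = 72.41
  B: 0 + 1(337.1) = 337.1
  E: 0 + 1(38.26) = 38.26
  A: 0 + 1(38.26) = 38.26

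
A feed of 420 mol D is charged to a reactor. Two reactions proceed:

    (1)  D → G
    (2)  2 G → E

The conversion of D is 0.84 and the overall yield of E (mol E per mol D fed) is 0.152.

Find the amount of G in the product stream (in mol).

225 mol

Conversion of D: D consumed = 1ξ₁ = 0.84 × 420 → ξ₁ = 352.8 mol.
Yield of E: 1ξ₂ / 420 = 0.152 → ξ₂ = 63.84 mol.
Outlet amounts (n = n₀ + Σ ν·ξ):
  D: 420 − 1(352.8) = 67.2
  G: 0 + 1(352.8) − 2(63.84) = 225.1
  E: 0 + 1(63.84) = 63.84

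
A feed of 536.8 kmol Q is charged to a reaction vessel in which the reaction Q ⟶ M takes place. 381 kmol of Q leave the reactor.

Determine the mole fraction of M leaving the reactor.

0.29

For Q: n = n₀ − 1ξ → 381 = 536.8 − 1ξ, giving ξ = 155.8 kmol.
Outlet amounts (n = n₀ + ν ξ):
  Q: 536.8 − 1(155.8) = 381
  M: 0 + 1(155.8) = 155.8
Total out = 536.8 kmol; y_M = 155.8 / 536.8 = 0.2902.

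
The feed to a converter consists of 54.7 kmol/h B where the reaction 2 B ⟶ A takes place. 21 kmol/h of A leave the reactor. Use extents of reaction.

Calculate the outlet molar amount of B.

12.7 kmol/h

For A: n = n₀ + 1ξ → 21 = 0 + 1ξ, giving ξ = 21 kmol/h.
Outlet amounts (n = n₀ + ν ξ):
  B: 54.7 − 2(21) = 12.7
  A: 0 + 1(21) = 21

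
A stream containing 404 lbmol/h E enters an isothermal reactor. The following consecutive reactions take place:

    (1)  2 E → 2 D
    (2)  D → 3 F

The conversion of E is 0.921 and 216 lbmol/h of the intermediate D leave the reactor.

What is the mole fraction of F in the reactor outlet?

Conversion of E: E consumed = 2ξ₁ = 0.921 × 404 → ξ₁ = 186 lbmol/h.
D balance: n_D = 0 + 2ξ₁ − 1ξ₂ = 216 → ξ₂ = (2·186 − 216)/1 = 156.1 lbmol/h.
Outlet amounts (n = n₀ + Σ ν·ξ):
  E: 404 − 2(186) = 31.92
  D: 0 + 2(186) − 1(156.1) = 216
  F: 0 + 3(156.1) = 468.3
Total out = 716.2 lbmol/h; y_F = 468.3 / 716.2 = 0.6538.

0.654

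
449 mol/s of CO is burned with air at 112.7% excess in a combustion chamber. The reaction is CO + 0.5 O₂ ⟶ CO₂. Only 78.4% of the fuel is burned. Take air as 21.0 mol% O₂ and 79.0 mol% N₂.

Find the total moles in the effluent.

2550 mol/s

Stoichiometric O₂ = 0.5 × 449 = 224.5 mol/s; O₂ fed = 224.5 × 2.127 = 477.5 mol/s.
N₂ fed = 477.5 × 79/21 = 1796 mol/s.
Fuel reacted = 0.784 × 449 → ξ = 352 mol/s.
Outlet (n = n₀ + ν ξ):
  CO: 449 − 1(352) = 96.98
  O₂: 477.5 − 0.5(352) = 301.5
  N₂: 1796 (inert)
  CO₂: 0 + 1(352) = 352
Total out = 96.98 + 301.5 + 1796 + 352 = 2547 mol/s.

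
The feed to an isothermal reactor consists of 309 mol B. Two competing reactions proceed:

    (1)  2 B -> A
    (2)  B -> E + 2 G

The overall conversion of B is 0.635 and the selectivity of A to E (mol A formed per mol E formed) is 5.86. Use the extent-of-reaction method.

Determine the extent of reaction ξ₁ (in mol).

ξ₁ = 90.4 mol

Conversion of B: B consumed = 0.635 × 309 = 196.2 mol = 2ξ₁ + 1ξ₂.
Selectivity: 1ξ₁ / (1ξ₂) = 5.86 → ξ₁ = 5.86 ξ₂.
Substitute: (2·5.86 + 1) ξ₂ = 196.2 → ξ₂ = 15.43 mol, ξ₁ = 90.39 mol.
Outlet amounts (n = n₀ + Σ ν·ξ):
  B: 309 − 2(90.39) − 1(15.43) = 112.8
  A: 0 + 1(90.39) = 90.39
  E: 0 + 1(15.43) = 15.43
  G: 0 + 2(15.43) = 30.85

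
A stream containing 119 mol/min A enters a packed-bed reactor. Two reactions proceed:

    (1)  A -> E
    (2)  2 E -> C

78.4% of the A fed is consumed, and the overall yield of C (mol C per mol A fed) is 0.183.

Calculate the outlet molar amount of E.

Conversion of A: A consumed = 1ξ₁ = 0.784 × 119 → ξ₁ = 93.3 mol/min.
Yield of C: 1ξ₂ / 119 = 0.183 → ξ₂ = 21.78 mol/min.
Outlet amounts (n = n₀ + Σ ν·ξ):
  A: 119 − 1(93.3) = 25.7
  E: 0 + 1(93.3) − 2(21.78) = 49.74
  C: 0 + 1(21.78) = 21.78

49.7 mol/min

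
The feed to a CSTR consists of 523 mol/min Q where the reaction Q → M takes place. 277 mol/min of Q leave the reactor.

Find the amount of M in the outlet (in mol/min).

For Q: n = n₀ − 1ξ → 277 = 523 − 1ξ, giving ξ = 246 mol/min.
Outlet amounts (n = n₀ + ν ξ):
  Q: 523 − 1(246) = 277
  M: 0 + 1(246) = 246

246 mol/min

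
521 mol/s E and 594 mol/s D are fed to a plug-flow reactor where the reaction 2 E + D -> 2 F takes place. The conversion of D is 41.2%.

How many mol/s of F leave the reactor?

489 mol/s

D reacted = 0.412 × 594 = 244.7 mol/s; ν_D = −1, so ξ = 244.7/1 = 244.7 mol/s.
Outlet amounts (n = n₀ + ν ξ):
  E: 521 − 2(244.7) = 31.54
  D: 594 − 1(244.7) = 349.3
  F: 0 + 2(244.7) = 489.5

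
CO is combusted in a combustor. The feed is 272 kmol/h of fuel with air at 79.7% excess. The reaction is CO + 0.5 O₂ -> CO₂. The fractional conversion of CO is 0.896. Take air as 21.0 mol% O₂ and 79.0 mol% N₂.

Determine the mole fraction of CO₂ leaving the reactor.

0.185

Stoichiometric O₂ = 0.5 × 272 = 136 kmol/h; O₂ fed = 136 × 1.797 = 244.4 kmol/h.
N₂ fed = 244.4 × 79/21 = 919.4 kmol/h.
Fuel reacted = 0.896 × 272 → ξ = 243.7 kmol/h.
Outlet (n = n₀ + ν ξ):
  CO: 272 − 1(243.7) = 28.29
  O₂: 244.4 − 0.5(243.7) = 122.5
  N₂: 919.4 (inert)
  CO₂: 0 + 1(243.7) = 243.7
Total out = 1314 kmol/h; y_CO₂ = 243.7 / 1314 = 0.1855.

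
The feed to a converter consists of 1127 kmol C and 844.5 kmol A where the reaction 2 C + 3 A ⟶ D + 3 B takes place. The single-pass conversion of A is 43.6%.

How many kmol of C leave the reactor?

882 kmol

A reacted = 0.436 × 844.5 = 368.2 kmol; ν_A = −3, so ξ = 368.2/3 = 122.7 kmol.
Outlet amounts (n = n₀ + ν ξ):
  C: 1127 − 2(122.7) = 881.5
  A: 844.5 − 3(122.7) = 476.3
  D: 0 + 1(122.7) = 122.7
  B: 0 + 3(122.7) = 368.2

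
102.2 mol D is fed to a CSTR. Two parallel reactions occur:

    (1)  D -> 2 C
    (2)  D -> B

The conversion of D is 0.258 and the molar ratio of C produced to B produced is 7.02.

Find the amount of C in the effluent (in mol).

Conversion of D: D consumed = 0.258 × 102.2 = 26.37 mol = 1ξ₁ + 1ξ₂.
Selectivity: 2ξ₁ / (1ξ₂) = 7.02 → ξ₁ = 3.51 ξ₂.
Substitute: (1·3.51 + 1) ξ₂ = 26.37 → ξ₂ = 5.846 mol, ξ₁ = 20.52 mol.
Outlet amounts (n = n₀ + Σ ν·ξ):
  D: 102.2 − 1(20.52) − 1(5.846) = 75.83
  C: 0 + 2(20.52) = 41.04
  B: 0 + 1(5.846) = 5.846

41 mol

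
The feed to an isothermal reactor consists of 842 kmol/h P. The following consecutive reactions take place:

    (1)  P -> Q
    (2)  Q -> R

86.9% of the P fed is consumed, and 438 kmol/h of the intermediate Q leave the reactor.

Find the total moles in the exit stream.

Conversion of P: P consumed = 1ξ₁ = 0.869 × 842 → ξ₁ = 731.7 kmol/h.
Q balance: n_Q = 0 + 1ξ₁ − 1ξ₂ = 438 → ξ₂ = (1·731.7 − 438)/1 = 293.7 kmol/h.
Outlet amounts (n = n₀ + Σ ν·ξ):
  P: 842 − 1(731.7) = 110.3
  Q: 0 + 1(731.7) − 1(293.7) = 438
  R: 0 + 1(293.7) = 293.7
Total out = 110.3 + 438 + 293.7 = 842 kmol/h.

842 kmol/h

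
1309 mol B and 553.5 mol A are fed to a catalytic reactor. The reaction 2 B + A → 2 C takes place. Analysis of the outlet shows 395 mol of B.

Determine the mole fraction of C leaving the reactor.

0.65

For B: n = n₀ − 2ξ → 395 = 1309 − 2ξ, giving ξ = 457 mol.
Outlet amounts (n = n₀ + ν ξ):
  B: 1309 − 2(457) = 395
  A: 553.5 − 1(457) = 96.5
  C: 0 + 2(457) = 914
Total out = 1406 mol; y_C = 914 / 1406 = 0.6503.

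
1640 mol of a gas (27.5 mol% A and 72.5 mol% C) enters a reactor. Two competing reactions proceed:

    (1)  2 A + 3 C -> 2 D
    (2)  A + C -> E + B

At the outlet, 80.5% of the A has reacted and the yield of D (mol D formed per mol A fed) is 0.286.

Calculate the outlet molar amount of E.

234 mol

Yield of D: 2ξ₁ / 451 = 0.286 → ξ₁ = 64.49 mol.
Conversion of A: 2ξ₁ + 1ξ₂ = 0.805 × 451 = 363.1 → ξ₂ = 234.1 mol.
Outlet amounts (n = n₀ + Σ ν·ξ):
  A: 451 − 2(64.49) − 1(234.1) = 87.94
  C: 1189 − 3(64.49) − 1(234.1) = 761.5
  D: 0 + 2(64.49) = 129
  E: 0 + 1(234.1) = 234.1
  B: 0 + 1(234.1) = 234.1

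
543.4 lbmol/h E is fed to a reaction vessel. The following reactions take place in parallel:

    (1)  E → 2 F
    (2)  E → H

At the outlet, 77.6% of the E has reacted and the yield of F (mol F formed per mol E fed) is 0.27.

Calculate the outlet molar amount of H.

348 lbmol/h

Yield of F: 2ξ₁ / 543.4 = 0.27 → ξ₁ = 73.36 lbmol/h.
Conversion of E: 1ξ₁ + 1ξ₂ = 0.776 × 543.4 = 421.7 → ξ₂ = 348.3 lbmol/h.
Outlet amounts (n = n₀ + Σ ν·ξ):
  E: 543.4 − 1(73.36) − 1(348.3) = 121.7
  F: 0 + 2(73.36) = 146.7
  H: 0 + 1(348.3) = 348.3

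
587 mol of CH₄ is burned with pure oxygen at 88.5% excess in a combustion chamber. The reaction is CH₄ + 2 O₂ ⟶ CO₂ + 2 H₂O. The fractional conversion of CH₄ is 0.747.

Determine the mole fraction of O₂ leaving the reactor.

Stoichiometric O₂ = 2 × 587 = 1174 mol; O₂ fed = 1174 × 1.885 = 2213 mol.
Fuel reacted = 0.747 × 587 → ξ = 438.5 mol.
Outlet (n = n₀ + ν ξ):
  CH₄: 587 − 1(438.5) = 148.5
  O₂: 2213 − 2(438.5) = 1336
  CO₂: 0 + 1(438.5) = 438.5
  H₂O: 0 + 2(438.5) = 877
Total out = 2800 mol; y_O₂ = 1336 / 2800 = 0.4771.

0.477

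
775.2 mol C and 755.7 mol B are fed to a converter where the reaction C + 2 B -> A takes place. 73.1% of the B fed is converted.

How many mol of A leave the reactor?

276 mol

B reacted = 0.731 × 755.7 = 552.4 mol; ν_B = −2, so ξ = 552.4/2 = 276.2 mol.
Outlet amounts (n = n₀ + ν ξ):
  C: 775.2 − 1(276.2) = 499
  B: 755.7 − 2(276.2) = 203.3
  A: 0 + 1(276.2) = 276.2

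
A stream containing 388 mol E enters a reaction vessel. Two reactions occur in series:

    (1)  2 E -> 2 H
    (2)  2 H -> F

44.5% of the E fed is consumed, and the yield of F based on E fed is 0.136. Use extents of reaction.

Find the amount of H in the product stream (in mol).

67.1 mol

Conversion of E: E consumed = 2ξ₁ = 0.445 × 388 → ξ₁ = 86.33 mol.
Yield of F: 1ξ₂ / 388 = 0.136 → ξ₂ = 52.77 mol.
Outlet amounts (n = n₀ + Σ ν·ξ):
  E: 388 − 2(86.33) = 215.3
  H: 0 + 2(86.33) − 2(52.77) = 67.12
  F: 0 + 1(52.77) = 52.77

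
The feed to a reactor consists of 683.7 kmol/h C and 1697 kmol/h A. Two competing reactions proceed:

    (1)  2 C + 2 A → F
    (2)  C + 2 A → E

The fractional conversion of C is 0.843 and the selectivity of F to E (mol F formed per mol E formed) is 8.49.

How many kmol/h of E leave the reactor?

Conversion of C: C consumed = 0.843 × 683.7 = 576.4 kmol/h = 2ξ₁ + 1ξ₂.
Selectivity: 1ξ₁ / (1ξ₂) = 8.49 → ξ₁ = 8.49 ξ₂.
Substitute: (2·8.49 + 1) ξ₂ = 576.4 → ξ₂ = 32.06 kmol/h, ξ₁ = 272.2 kmol/h.
Outlet amounts (n = n₀ + Σ ν·ξ):
  C: 683.7 − 2(272.2) − 1(32.06) = 107.3
  A: 1697 − 2(272.2) − 2(32.06) = 1089
  F: 0 + 1(272.2) = 272.2
  E: 0 + 1(32.06) = 32.06

32.1 kmol/h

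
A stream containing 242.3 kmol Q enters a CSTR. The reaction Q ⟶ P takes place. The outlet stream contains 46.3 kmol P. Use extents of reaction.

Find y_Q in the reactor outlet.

For P: n = n₀ + 1ξ → 46.3 = 0 + 1ξ, giving ξ = 46.3 kmol.
Outlet amounts (n = n₀ + ν ξ):
  Q: 242.3 − 1(46.3) = 196
  P: 0 + 1(46.3) = 46.3
Total out = 242.3 kmol; y_Q = 196 / 242.3 = 0.8089.

0.809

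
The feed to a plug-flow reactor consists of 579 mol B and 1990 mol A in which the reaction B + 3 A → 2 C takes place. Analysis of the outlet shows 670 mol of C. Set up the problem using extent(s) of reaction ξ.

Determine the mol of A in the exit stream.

For C: n = n₀ + 2ξ → 670 = 0 + 2ξ, giving ξ = 335 mol.
Outlet amounts (n = n₀ + ν ξ):
  B: 579 − 1(335) = 244
  A: 1990 − 3(335) = 985
  C: 0 + 2(335) = 670

985 mol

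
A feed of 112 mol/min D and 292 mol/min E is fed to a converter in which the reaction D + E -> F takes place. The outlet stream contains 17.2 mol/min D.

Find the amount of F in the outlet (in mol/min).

For D: n = n₀ − 1ξ → 17.2 = 112 − 1ξ, giving ξ = 94.8 mol/min.
Outlet amounts (n = n₀ + ν ξ):
  D: 112 − 1(94.8) = 17.2
  E: 292 − 1(94.8) = 197.2
  F: 0 + 1(94.8) = 94.8

94.8 mol/min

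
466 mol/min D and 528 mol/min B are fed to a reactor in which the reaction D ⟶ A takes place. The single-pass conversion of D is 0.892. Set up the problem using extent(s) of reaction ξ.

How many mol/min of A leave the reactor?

416 mol/min

D reacted = 0.892 × 466 = 415.7 mol/min; ν_D = −1, so ξ = 415.7/1 = 415.7 mol/min.
Outlet amounts (n = n₀ + ν ξ):
  D: 466 − 1(415.7) = 50.33
  A: 0 + 1(415.7) = 415.7
  B: 528 (inert)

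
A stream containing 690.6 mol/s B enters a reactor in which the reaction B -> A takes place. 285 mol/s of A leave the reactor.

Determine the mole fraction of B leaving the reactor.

For A: n = n₀ + 1ξ → 285 = 0 + 1ξ, giving ξ = 285 mol/s.
Outlet amounts (n = n₀ + ν ξ):
  B: 690.6 − 1(285) = 405.6
  A: 0 + 1(285) = 285
Total out = 690.6 mol/s; y_B = 405.6 / 690.6 = 0.5873.

0.587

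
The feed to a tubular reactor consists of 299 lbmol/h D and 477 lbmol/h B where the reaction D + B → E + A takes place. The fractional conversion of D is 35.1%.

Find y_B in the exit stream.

0.479

D reacted = 0.351 × 299 = 104.9 lbmol/h; ν_D = −1, so ξ = 104.9/1 = 104.9 lbmol/h.
Outlet amounts (n = n₀ + ν ξ):
  D: 299 − 1(104.9) = 194.1
  B: 477 − 1(104.9) = 372.1
  E: 0 + 1(104.9) = 104.9
  A: 0 + 1(104.9) = 104.9
Total out = 776 lbmol/h; y_B = 372.1 / 776 = 0.4794.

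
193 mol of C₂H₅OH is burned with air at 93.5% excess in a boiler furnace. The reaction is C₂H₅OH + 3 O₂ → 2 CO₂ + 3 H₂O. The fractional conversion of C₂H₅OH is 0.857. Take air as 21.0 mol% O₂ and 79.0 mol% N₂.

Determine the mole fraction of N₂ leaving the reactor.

0.74

Stoichiometric O₂ = 3 × 193 = 579 mol; O₂ fed = 579 × 1.935 = 1120 mol.
N₂ fed = 1120 × 79/21 = 4215 mol.
Fuel reacted = 0.857 × 193 → ξ = 165.4 mol.
Outlet (n = n₀ + ν ξ):
  C₂H₅OH: 193 − 1(165.4) = 27.6
  O₂: 1120 − 3(165.4) = 624.2
  N₂: 4215 (inert)
  CO₂: 0 + 2(165.4) = 330.8
  H₂O: 0 + 3(165.4) = 496.2
Total out = 5693 mol; y_N₂ = 4215 / 5693 = 0.7403.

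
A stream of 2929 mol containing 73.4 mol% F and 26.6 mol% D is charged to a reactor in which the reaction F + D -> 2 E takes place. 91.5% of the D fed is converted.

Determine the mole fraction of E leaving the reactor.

D reacted = 0.915 × 779.1 = 712.9 mol; ν_D = −1, so ξ = 712.9/1 = 712.9 mol.
Outlet amounts (n = n₀ + ν ξ):
  F: 2150 − 1(712.9) = 1437
  D: 779.1 − 1(712.9) = 66.22
  E: 0 + 2(712.9) = 1426
Total out = 2929 mol; y_E = 1426 / 2929 = 0.4868.

0.487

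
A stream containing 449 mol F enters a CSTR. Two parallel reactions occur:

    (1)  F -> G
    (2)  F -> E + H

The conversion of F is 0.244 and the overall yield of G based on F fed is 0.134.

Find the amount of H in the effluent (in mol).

Yield of G: 1ξ₁ / 449 = 0.134 → ξ₁ = 60.17 mol.
Conversion of F: 1ξ₁ + 1ξ₂ = 0.244 × 449 = 109.6 → ξ₂ = 49.39 mol.
Outlet amounts (n = n₀ + Σ ν·ξ):
  F: 449 − 1(60.17) − 1(49.39) = 339.4
  G: 0 + 1(60.17) = 60.17
  E: 0 + 1(49.39) = 49.39
  H: 0 + 1(49.39) = 49.39

49.4 mol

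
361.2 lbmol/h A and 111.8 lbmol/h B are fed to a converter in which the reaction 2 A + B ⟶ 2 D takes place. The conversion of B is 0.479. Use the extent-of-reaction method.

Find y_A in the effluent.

0.606

B reacted = 0.479 × 111.8 = 53.55 lbmol/h; ν_B = −1, so ξ = 53.55/1 = 53.55 lbmol/h.
Outlet amounts (n = n₀ + ν ξ):
  A: 361.2 − 2(53.55) = 254.1
  B: 111.8 − 1(53.55) = 58.25
  D: 0 + 2(53.55) = 107.1
Total out = 419.4 lbmol/h; y_A = 254.1 / 419.4 = 0.6058.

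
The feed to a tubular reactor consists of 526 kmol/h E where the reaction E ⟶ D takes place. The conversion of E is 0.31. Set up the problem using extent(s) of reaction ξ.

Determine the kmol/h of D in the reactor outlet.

E reacted = 0.31 × 526 = 163.1 kmol/h; ν_E = −1, so ξ = 163.1/1 = 163.1 kmol/h.
Outlet amounts (n = n₀ + ν ξ):
  E: 526 − 1(163.1) = 362.9
  D: 0 + 1(163.1) = 163.1

163 kmol/h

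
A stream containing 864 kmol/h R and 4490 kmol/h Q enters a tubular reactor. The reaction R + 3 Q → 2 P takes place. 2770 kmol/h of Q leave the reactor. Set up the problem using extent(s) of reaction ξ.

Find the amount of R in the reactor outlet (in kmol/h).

291 kmol/h

For Q: n = n₀ − 3ξ → 2770 = 4490 − 3ξ, giving ξ = 573.3 kmol/h.
Outlet amounts (n = n₀ + ν ξ):
  R: 864 − 1(573.3) = 290.7
  Q: 4490 − 3(573.3) = 2770
  P: 0 + 2(573.3) = 1147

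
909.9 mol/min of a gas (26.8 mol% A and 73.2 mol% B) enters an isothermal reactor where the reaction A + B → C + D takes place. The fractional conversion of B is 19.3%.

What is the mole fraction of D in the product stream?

0.141

B reacted = 0.193 × 666 = 128.5 mol/min; ν_B = −1, so ξ = 128.5/1 = 128.5 mol/min.
Outlet amounts (n = n₀ + ν ξ):
  A: 243.9 − 1(128.5) = 115.3
  B: 666 − 1(128.5) = 537.5
  C: 0 + 1(128.5) = 128.5
  D: 0 + 1(128.5) = 128.5
Total out = 909.9 mol/min; y_D = 128.5 / 909.9 = 0.1413.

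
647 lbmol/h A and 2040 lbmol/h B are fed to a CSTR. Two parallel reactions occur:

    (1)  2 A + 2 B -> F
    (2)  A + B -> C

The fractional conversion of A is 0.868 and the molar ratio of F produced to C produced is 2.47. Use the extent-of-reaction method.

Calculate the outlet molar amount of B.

1480 lbmol/h

Conversion of A: A consumed = 0.868 × 647 = 561.6 lbmol/h = 2ξ₁ + 1ξ₂.
Selectivity: 1ξ₁ / (1ξ₂) = 2.47 → ξ₁ = 2.47 ξ₂.
Substitute: (2·2.47 + 1) ξ₂ = 561.6 → ξ₂ = 94.54 lbmol/h, ξ₁ = 233.5 lbmol/h.
Outlet amounts (n = n₀ + Σ ν·ξ):
  A: 647 − 2(233.5) − 1(94.54) = 85.4
  B: 2040 − 2(233.5) − 1(94.54) = 1478
  F: 0 + 1(233.5) = 233.5
  C: 0 + 1(94.54) = 94.54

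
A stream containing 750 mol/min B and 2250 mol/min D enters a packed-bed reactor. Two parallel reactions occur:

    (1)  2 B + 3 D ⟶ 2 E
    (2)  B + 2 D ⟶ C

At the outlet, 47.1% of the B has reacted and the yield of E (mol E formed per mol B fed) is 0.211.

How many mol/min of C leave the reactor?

Yield of E: 2ξ₁ / 750 = 0.211 → ξ₁ = 79.12 mol/min.
Conversion of B: 2ξ₁ + 1ξ₂ = 0.471 × 750 = 353.2 → ξ₂ = 195 mol/min.
Outlet amounts (n = n₀ + Σ ν·ξ):
  B: 750 − 2(79.12) − 1(195) = 396.8
  D: 2250 − 3(79.12) − 2(195) = 1623
  E: 0 + 2(79.12) = 158.2
  C: 0 + 1(195) = 195

195 mol/min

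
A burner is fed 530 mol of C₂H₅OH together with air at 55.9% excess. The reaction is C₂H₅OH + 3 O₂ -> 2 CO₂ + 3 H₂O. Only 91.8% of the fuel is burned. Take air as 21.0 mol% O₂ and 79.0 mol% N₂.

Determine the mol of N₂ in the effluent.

Stoichiometric O₂ = 3 × 530 = 1590 mol; O₂ fed = 1590 × 1.559 = 2479 mol.
N₂ fed = 2479 × 79/21 = 9325 mol.
Fuel reacted = 0.918 × 530 → ξ = 486.5 mol.
Outlet (n = n₀ + ν ξ):
  C₂H₅OH: 530 − 1(486.5) = 43.46
  O₂: 2479 − 3(486.5) = 1019
  N₂: 9325 (inert)
  CO₂: 0 + 2(486.5) = 973.1
  H₂O: 0 + 3(486.5) = 1460

9330 mol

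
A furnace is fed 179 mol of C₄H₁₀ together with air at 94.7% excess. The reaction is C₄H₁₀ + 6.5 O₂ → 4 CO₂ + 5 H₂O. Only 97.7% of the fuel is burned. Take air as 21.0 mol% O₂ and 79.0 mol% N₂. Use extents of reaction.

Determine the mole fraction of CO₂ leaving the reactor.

Stoichiometric O₂ = 6.5 × 179 = 1164 mol; O₂ fed = 1164 × 1.947 = 2265 mol.
N₂ fed = 2265 × 79/21 = 8522 mol.
Fuel reacted = 0.977 × 179 → ξ = 174.9 mol.
Outlet (n = n₀ + ν ξ):
  C₄H₁₀: 179 − 1(174.9) = 4.117
  O₂: 2265 − 6.5(174.9) = 1129
  N₂: 8522 (inert)
  CO₂: 0 + 4(174.9) = 699.5
  H₂O: 0 + 5(174.9) = 874.4
Total out = 11230 mol; y_CO₂ = 699.5 / 11230 = 0.0623.

0.0623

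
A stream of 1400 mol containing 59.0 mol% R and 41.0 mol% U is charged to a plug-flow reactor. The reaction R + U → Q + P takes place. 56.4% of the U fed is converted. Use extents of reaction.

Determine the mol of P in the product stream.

U reacted = 0.564 × 574 = 323.7 mol; ν_U = −1, so ξ = 323.7/1 = 323.7 mol.
Outlet amounts (n = n₀ + ν ξ):
  R: 826 − 1(323.7) = 502.3
  U: 574 − 1(323.7) = 250.3
  Q: 0 + 1(323.7) = 323.7
  P: 0 + 1(323.7) = 323.7

324 mol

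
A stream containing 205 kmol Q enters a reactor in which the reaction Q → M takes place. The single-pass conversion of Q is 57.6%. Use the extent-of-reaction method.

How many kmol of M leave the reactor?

Q reacted = 0.576 × 205 = 118.1 kmol; ν_Q = −1, so ξ = 118.1/1 = 118.1 kmol.
Outlet amounts (n = n₀ + ν ξ):
  Q: 205 − 1(118.1) = 86.92
  M: 0 + 1(118.1) = 118.1

118 kmol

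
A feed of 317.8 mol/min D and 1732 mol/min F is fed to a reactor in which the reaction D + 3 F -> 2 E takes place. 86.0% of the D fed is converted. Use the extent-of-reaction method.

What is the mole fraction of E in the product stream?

0.364

D reacted = 0.86 × 317.8 = 273.3 mol/min; ν_D = −1, so ξ = 273.3/1 = 273.3 mol/min.
Outlet amounts (n = n₀ + ν ξ):
  D: 317.8 − 1(273.3) = 44.49
  F: 1732 − 3(273.3) = 912.1
  E: 0 + 2(273.3) = 546.6
Total out = 1503 mol/min; y_E = 546.6 / 1503 = 0.3636.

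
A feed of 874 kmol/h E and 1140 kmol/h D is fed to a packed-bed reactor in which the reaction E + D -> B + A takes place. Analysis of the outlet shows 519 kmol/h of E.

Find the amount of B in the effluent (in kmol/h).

355 kmol/h

For E: n = n₀ − 1ξ → 519 = 874 − 1ξ, giving ξ = 355 kmol/h.
Outlet amounts (n = n₀ + ν ξ):
  E: 874 − 1(355) = 519
  D: 1140 − 1(355) = 785
  B: 0 + 1(355) = 355
  A: 0 + 1(355) = 355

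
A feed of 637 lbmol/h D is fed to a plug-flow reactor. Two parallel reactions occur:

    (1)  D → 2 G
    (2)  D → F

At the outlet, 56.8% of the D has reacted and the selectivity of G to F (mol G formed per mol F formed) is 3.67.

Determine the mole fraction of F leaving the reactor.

Conversion of D: D consumed = 0.568 × 637 = 361.8 lbmol/h = 1ξ₁ + 1ξ₂.
Selectivity: 2ξ₁ / (1ξ₂) = 3.67 → ξ₁ = 1.835 ξ₂.
Substitute: (1·1.835 + 1) ξ₂ = 361.8 → ξ₂ = 127.6 lbmol/h, ξ₁ = 234.2 lbmol/h.
Outlet amounts (n = n₀ + Σ ν·ξ):
  D: 637 − 1(234.2) − 1(127.6) = 275.2
  G: 0 + 2(234.2) = 468.4
  F: 0 + 1(127.6) = 127.6
Total out = 871.2 lbmol/h; y_F = 127.6 / 871.2 = 0.1465.

0.146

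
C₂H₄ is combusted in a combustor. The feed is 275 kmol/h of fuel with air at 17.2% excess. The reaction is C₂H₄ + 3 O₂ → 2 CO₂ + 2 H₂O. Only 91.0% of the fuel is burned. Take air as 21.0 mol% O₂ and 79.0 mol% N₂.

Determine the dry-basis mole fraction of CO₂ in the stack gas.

0.114

Stoichiometric O₂ = 3 × 275 = 825 kmol/h; O₂ fed = 825 × 1.172 = 966.9 kmol/h.
N₂ fed = 966.9 × 79/21 = 3637 kmol/h.
Fuel reacted = 0.91 × 275 → ξ = 250.2 kmol/h.
Outlet (n = n₀ + ν ξ):
  C₂H₄: 275 − 1(250.2) = 24.75
  O₂: 966.9 − 3(250.2) = 216.1
  N₂: 3637 (inert)
  CO₂: 0 + 2(250.2) = 500.5
  H₂O: 0 + 2(250.2) = 500.5
Dry total = 4379 kmol/h; y_CO₂ (dry) = 500.5 / 4379 = 0.1143.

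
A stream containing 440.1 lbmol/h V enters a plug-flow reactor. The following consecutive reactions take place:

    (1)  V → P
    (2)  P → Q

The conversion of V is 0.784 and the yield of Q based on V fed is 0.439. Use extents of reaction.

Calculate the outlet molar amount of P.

152 lbmol/h

Conversion of V: V consumed = 1ξ₁ = 0.784 × 440.1 → ξ₁ = 345 lbmol/h.
Yield of Q: 1ξ₂ / 440.1 = 0.439 → ξ₂ = 193.2 lbmol/h.
Outlet amounts (n = n₀ + Σ ν·ξ):
  V: 440.1 − 1(345) = 95.06
  P: 0 + 1(345) − 1(193.2) = 151.8
  Q: 0 + 1(193.2) = 193.2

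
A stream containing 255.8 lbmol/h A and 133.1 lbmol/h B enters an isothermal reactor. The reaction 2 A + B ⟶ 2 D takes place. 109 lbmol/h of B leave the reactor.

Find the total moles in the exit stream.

365 lbmol/h

For B: n = n₀ − 1ξ → 109 = 133.1 − 1ξ, giving ξ = 24.1 lbmol/h.
Outlet amounts (n = n₀ + ν ξ):
  A: 255.8 − 2(24.1) = 207.6
  B: 133.1 − 1(24.1) = 109
  D: 0 + 2(24.1) = 48.2
Total out = 207.6 + 109 + 48.2 = 364.8 lbmol/h.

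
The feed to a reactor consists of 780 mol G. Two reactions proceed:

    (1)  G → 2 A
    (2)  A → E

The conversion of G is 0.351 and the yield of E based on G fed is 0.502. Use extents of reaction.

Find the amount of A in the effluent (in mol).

156 mol

Conversion of G: G consumed = 1ξ₁ = 0.351 × 780 → ξ₁ = 273.8 mol.
Yield of E: 1ξ₂ / 780 = 0.502 → ξ₂ = 391.6 mol.
Outlet amounts (n = n₀ + Σ ν·ξ):
  G: 780 − 1(273.8) = 506.2
  A: 0 + 2(273.8) − 1(391.6) = 156
  E: 0 + 1(391.6) = 391.6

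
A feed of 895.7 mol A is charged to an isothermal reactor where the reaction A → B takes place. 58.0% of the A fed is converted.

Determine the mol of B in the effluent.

A reacted = 0.58 × 895.7 = 519.5 mol; ν_A = −1, so ξ = 519.5/1 = 519.5 mol.
Outlet amounts (n = n₀ + ν ξ):
  A: 895.7 − 1(519.5) = 376.2
  B: 0 + 1(519.5) = 519.5

520 mol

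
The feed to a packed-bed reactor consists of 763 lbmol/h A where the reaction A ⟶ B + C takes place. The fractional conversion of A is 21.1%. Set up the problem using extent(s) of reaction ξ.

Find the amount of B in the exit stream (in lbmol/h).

161 lbmol/h

A reacted = 0.211 × 763 = 161 lbmol/h; ν_A = −1, so ξ = 161/1 = 161 lbmol/h.
Outlet amounts (n = n₀ + ν ξ):
  A: 763 − 1(161) = 602
  B: 0 + 1(161) = 161
  C: 0 + 1(161) = 161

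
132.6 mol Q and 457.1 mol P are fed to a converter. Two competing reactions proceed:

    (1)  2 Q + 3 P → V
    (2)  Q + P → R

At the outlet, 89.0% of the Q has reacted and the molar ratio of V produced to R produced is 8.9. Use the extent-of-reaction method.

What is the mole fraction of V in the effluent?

Conversion of Q: Q consumed = 0.89 × 132.6 = 118 mol = 2ξ₁ + 1ξ₂.
Selectivity: 1ξ₁ / (1ξ₂) = 8.9 → ξ₁ = 8.9 ξ₂.
Substitute: (2·8.9 + 1) ξ₂ = 118 → ξ₂ = 6.277 mol, ξ₁ = 55.87 mol.
Outlet amounts (n = n₀ + Σ ν·ξ):
  Q: 132.6 − 2(55.87) − 1(6.277) = 14.59
  P: 457.1 − 3(55.87) − 1(6.277) = 283.2
  V: 0 + 1(55.87) = 55.87
  R: 0 + 1(6.277) = 6.277
Total out = 359.9 mol; y_V = 55.87 / 359.9 = 0.1552.

0.155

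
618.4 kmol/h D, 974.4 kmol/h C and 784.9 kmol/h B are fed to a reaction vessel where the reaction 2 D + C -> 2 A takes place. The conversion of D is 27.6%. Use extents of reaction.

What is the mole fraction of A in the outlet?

0.0745

D reacted = 0.276 × 618.4 = 170.7 kmol/h; ν_D = −2, so ξ = 170.7/2 = 85.34 kmol/h.
Outlet amounts (n = n₀ + ν ξ):
  D: 618.4 − 2(85.34) = 447.7
  C: 974.4 − 1(85.34) = 889.1
  A: 0 + 2(85.34) = 170.7
  B: 784.9 (inert)
Total out = 2292 kmol/h; y_A = 170.7 / 2292 = 0.07446.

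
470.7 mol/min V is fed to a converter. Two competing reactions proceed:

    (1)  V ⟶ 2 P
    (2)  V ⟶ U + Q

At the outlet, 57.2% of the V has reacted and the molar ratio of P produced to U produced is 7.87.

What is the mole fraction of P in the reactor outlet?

Conversion of V: V consumed = 0.572 × 470.7 = 269.2 mol/min = 1ξ₁ + 1ξ₂.
Selectivity: 2ξ₁ / (1ξ₂) = 7.87 → ξ₁ = 3.935 ξ₂.
Substitute: (1·3.935 + 1) ξ₂ = 269.2 → ξ₂ = 54.56 mol/min, ξ₁ = 214.7 mol/min.
Outlet amounts (n = n₀ + Σ ν·ξ):
  V: 470.7 − 1(214.7) − 1(54.56) = 201.5
  P: 0 + 2(214.7) = 429.4
  U: 0 + 1(54.56) = 54.56
  Q: 0 + 1(54.56) = 54.56
Total out = 739.9 mol/min; y_P = 429.4 / 739.9 = 0.5803.

0.58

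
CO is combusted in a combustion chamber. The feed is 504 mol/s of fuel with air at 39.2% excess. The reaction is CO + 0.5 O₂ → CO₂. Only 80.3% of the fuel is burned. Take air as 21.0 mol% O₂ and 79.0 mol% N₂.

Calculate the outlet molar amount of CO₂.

405 mol/s

Stoichiometric O₂ = 0.5 × 504 = 252 mol/s; O₂ fed = 252 × 1.392 = 350.8 mol/s.
N₂ fed = 350.8 × 79/21 = 1320 mol/s.
Fuel reacted = 0.803 × 504 → ξ = 404.7 mol/s.
Outlet (n = n₀ + ν ξ):
  CO: 504 − 1(404.7) = 99.29
  O₂: 350.8 − 0.5(404.7) = 148.4
  N₂: 1320 (inert)
  CO₂: 0 + 1(404.7) = 404.7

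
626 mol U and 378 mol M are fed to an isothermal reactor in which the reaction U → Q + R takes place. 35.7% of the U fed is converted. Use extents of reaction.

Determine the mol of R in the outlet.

U reacted = 0.357 × 626 = 223.5 mol; ν_U = −1, so ξ = 223.5/1 = 223.5 mol.
Outlet amounts (n = n₀ + ν ξ):
  U: 626 − 1(223.5) = 402.5
  Q: 0 + 1(223.5) = 223.5
  R: 0 + 1(223.5) = 223.5
  M: 378 (inert)

223 mol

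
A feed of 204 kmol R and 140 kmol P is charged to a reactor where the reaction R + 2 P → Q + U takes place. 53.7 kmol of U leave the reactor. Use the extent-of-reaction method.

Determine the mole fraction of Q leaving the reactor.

0.185

For U: n = n₀ + 1ξ → 53.7 = 0 + 1ξ, giving ξ = 53.7 kmol.
Outlet amounts (n = n₀ + ν ξ):
  R: 204 − 1(53.7) = 150.3
  P: 140 − 2(53.7) = 32.6
  Q: 0 + 1(53.7) = 53.7
  U: 0 + 1(53.7) = 53.7
Total out = 290.3 kmol; y_Q = 53.7 / 290.3 = 0.185.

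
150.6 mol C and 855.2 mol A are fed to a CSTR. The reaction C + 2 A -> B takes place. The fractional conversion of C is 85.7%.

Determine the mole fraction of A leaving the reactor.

0.799

C reacted = 0.857 × 150.6 = 129.1 mol; ν_C = −1, so ξ = 129.1/1 = 129.1 mol.
Outlet amounts (n = n₀ + ν ξ):
  C: 150.6 − 1(129.1) = 21.54
  A: 855.2 − 2(129.1) = 597.1
  B: 0 + 1(129.1) = 129.1
Total out = 747.7 mol; y_A = 597.1 / 747.7 = 0.7986.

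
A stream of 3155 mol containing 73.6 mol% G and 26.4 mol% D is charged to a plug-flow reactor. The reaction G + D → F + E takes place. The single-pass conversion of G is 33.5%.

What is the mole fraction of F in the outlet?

G reacted = 0.335 × 2322 = 777.9 mol; ν_G = −1, so ξ = 777.9/1 = 777.9 mol.
Outlet amounts (n = n₀ + ν ξ):
  G: 2322 − 1(777.9) = 1544
  D: 832.9 − 1(777.9) = 55.02
  F: 0 + 1(777.9) = 777.9
  E: 0 + 1(777.9) = 777.9
Total out = 3155 mol; y_F = 777.9 / 3155 = 0.2466.

0.247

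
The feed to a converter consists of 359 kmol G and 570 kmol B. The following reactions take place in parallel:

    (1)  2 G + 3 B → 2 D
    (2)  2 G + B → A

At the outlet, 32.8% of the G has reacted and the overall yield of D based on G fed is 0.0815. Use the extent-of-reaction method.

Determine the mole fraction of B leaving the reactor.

Yield of D: 2ξ₁ / 359 = 0.0815 → ξ₁ = 14.63 kmol.
Conversion of G: 2ξ₁ + 2ξ₂ = 0.328 × 359 = 117.8 → ξ₂ = 44.25 kmol.
Outlet amounts (n = n₀ + Σ ν·ξ):
  G: 359 − 2(14.63) − 2(44.25) = 241.2
  B: 570 − 3(14.63) − 1(44.25) = 481.9
  D: 0 + 2(14.63) = 29.26
  A: 0 + 1(44.25) = 44.25
Total out = 796.6 kmol; y_B = 481.9 / 796.6 = 0.6049.

0.605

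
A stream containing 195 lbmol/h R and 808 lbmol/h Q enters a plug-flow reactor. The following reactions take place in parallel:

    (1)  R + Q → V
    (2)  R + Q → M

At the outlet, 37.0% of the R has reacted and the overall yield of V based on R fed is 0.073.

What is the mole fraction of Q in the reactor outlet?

Yield of V: 1ξ₁ / 195 = 0.073 → ξ₁ = 14.23 lbmol/h.
Conversion of R: 1ξ₁ + 1ξ₂ = 0.37 × 195 = 72.15 → ξ₂ = 57.92 lbmol/h.
Outlet amounts (n = n₀ + Σ ν·ξ):
  R: 195 − 1(14.23) − 1(57.92) = 122.8
  Q: 808 − 1(14.23) − 1(57.92) = 735.9
  V: 0 + 1(14.23) = 14.23
  M: 0 + 1(57.92) = 57.92
Total out = 930.9 lbmol/h; y_Q = 735.9 / 930.9 = 0.7905.

0.791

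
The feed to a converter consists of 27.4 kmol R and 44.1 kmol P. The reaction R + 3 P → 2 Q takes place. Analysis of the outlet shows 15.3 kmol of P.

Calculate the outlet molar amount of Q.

For P: n = n₀ − 3ξ → 15.3 = 44.1 − 3ξ, giving ξ = 9.6 kmol.
Outlet amounts (n = n₀ + ν ξ):
  R: 27.4 − 1(9.6) = 17.8
  P: 44.1 − 3(9.6) = 15.3
  Q: 0 + 2(9.6) = 19.2

19.2 kmol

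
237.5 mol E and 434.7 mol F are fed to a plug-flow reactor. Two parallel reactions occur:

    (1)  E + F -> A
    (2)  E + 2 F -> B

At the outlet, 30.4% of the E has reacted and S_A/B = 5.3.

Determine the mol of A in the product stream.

60.7 mol

Conversion of E: E consumed = 0.304 × 237.5 = 72.2 mol = 1ξ₁ + 1ξ₂.
Selectivity: 1ξ₁ / (1ξ₂) = 5.3 → ξ₁ = 5.3 ξ₂.
Substitute: (1·5.3 + 1) ξ₂ = 72.2 → ξ₂ = 11.46 mol, ξ₁ = 60.74 mol.
Outlet amounts (n = n₀ + Σ ν·ξ):
  E: 237.5 − 1(60.74) − 1(11.46) = 165.3
  F: 434.7 − 1(60.74) − 2(11.46) = 351
  A: 0 + 1(60.74) = 60.74
  B: 0 + 1(11.46) = 11.46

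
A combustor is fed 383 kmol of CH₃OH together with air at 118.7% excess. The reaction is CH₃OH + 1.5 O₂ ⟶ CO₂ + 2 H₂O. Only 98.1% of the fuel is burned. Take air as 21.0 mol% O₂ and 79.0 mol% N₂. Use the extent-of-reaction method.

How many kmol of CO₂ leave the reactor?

Stoichiometric O₂ = 1.5 × 383 = 574.5 kmol; O₂ fed = 574.5 × 2.187 = 1256 kmol.
N₂ fed = 1256 × 79/21 = 4727 kmol.
Fuel reacted = 0.981 × 383 → ξ = 375.7 kmol.
Outlet (n = n₀ + ν ξ):
  CH₃OH: 383 − 1(375.7) = 7.277
  O₂: 1256 − 1.5(375.7) = 692.8
  N₂: 4727 (inert)
  CO₂: 0 + 1(375.7) = 375.7
  H₂O: 0 + 2(375.7) = 751.4

376 kmol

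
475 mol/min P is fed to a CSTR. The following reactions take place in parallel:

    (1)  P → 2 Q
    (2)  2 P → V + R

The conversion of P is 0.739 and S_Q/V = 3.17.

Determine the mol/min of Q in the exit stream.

310 mol/min

Conversion of P: P consumed = 0.739 × 475 = 351 mol/min = 1ξ₁ + 2ξ₂.
Selectivity: 2ξ₁ / (1ξ₂) = 3.17 → ξ₁ = 1.585 ξ₂.
Substitute: (1·1.585 + 2) ξ₂ = 351 → ξ₂ = 97.91 mol/min, ξ₁ = 155.2 mol/min.
Outlet amounts (n = n₀ + Σ ν·ξ):
  P: 475 − 1(155.2) − 2(97.91) = 124
  Q: 0 + 2(155.2) = 310.4
  V: 0 + 1(97.91) = 97.91
  R: 0 + 1(97.91) = 97.91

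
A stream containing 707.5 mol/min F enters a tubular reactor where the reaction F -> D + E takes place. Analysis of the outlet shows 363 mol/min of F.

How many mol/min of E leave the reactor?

For F: n = n₀ − 1ξ → 363 = 707.5 − 1ξ, giving ξ = 344.5 mol/min.
Outlet amounts (n = n₀ + ν ξ):
  F: 707.5 − 1(344.5) = 363
  D: 0 + 1(344.5) = 344.5
  E: 0 + 1(344.5) = 344.5

344 mol/min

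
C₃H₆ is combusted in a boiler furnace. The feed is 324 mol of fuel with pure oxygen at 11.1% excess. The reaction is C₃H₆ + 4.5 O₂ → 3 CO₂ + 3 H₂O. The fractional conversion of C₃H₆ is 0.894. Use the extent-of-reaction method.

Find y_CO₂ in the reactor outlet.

0.416

Stoichiometric O₂ = 4.5 × 324 = 1458 mol; O₂ fed = 1458 × 1.111 = 1620 mol.
Fuel reacted = 0.894 × 324 → ξ = 289.7 mol.
Outlet (n = n₀ + ν ξ):
  C₃H₆: 324 − 1(289.7) = 34.34
  O₂: 1620 − 4.5(289.7) = 316.4
  CO₂: 0 + 3(289.7) = 869
  H₂O: 0 + 3(289.7) = 869
Total out = 2089 mol; y_CO₂ = 869 / 2089 = 0.416.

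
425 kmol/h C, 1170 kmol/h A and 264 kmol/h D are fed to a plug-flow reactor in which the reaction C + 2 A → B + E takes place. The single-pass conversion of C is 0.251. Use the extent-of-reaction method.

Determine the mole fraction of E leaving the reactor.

0.0609

C reacted = 0.251 × 425 = 106.7 kmol/h; ν_C = −1, so ξ = 106.7/1 = 106.7 kmol/h.
Outlet amounts (n = n₀ + ν ξ):
  C: 425 − 1(106.7) = 318.3
  A: 1170 − 2(106.7) = 956.6
  B: 0 + 1(106.7) = 106.7
  E: 0 + 1(106.7) = 106.7
  D: 264 (inert)
Total out = 1752 kmol/h; y_E = 106.7 / 1752 = 0.06088.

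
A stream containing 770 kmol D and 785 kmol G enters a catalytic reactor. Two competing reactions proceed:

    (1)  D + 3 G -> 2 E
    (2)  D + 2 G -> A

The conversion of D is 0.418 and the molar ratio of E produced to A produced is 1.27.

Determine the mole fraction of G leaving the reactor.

0.0179

Conversion of D: D consumed = 0.418 × 770 = 321.9 kmol = 1ξ₁ + 1ξ₂.
Selectivity: 2ξ₁ / (1ξ₂) = 1.27 → ξ₁ = 0.635 ξ₂.
Substitute: (1·0.635 + 1) ξ₂ = 321.9 → ξ₂ = 196.9 kmol, ξ₁ = 125 kmol.
Outlet amounts (n = n₀ + Σ ν·ξ):
  D: 770 − 1(125) − 1(196.9) = 448.1
  G: 785 − 3(125) − 2(196.9) = 16.28
  E: 0 + 2(125) = 250
  A: 0 + 1(196.9) = 196.9
Total out = 911.3 kmol; y_G = 16.28 / 911.3 = 0.01786.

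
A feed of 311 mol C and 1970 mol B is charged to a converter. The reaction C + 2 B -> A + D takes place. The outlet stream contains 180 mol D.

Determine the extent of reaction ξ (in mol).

ξ = 180 mol

For D: n = n₀ + 1ξ → 180 = 0 + 1ξ, giving ξ = 180 mol.
Outlet amounts (n = n₀ + ν ξ):
  C: 311 − 1(180) = 131
  B: 1970 − 2(180) = 1610
  A: 0 + 1(180) = 180
  D: 0 + 1(180) = 180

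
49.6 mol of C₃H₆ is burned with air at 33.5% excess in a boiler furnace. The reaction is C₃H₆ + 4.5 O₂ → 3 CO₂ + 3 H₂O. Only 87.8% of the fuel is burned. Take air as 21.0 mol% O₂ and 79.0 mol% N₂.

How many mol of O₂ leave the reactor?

102 mol

Stoichiometric O₂ = 4.5 × 49.6 = 223.2 mol; O₂ fed = 223.2 × 1.335 = 298 mol.
N₂ fed = 298 × 79/21 = 1121 mol.
Fuel reacted = 0.878 × 49.6 → ξ = 43.55 mol.
Outlet (n = n₀ + ν ξ):
  C₃H₆: 49.6 − 1(43.55) = 6.051
  O₂: 298 − 4.5(43.55) = 102
  N₂: 1121 (inert)
  CO₂: 0 + 3(43.55) = 130.6
  H₂O: 0 + 3(43.55) = 130.6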